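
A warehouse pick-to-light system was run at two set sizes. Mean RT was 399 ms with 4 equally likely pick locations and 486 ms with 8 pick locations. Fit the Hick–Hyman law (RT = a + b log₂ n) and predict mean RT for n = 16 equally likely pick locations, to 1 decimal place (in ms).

573.0 ms

Fit slope and intercept:
  b = (486 − 399) / (log₂ 8 − log₂ 4) = 87 / (3 − 2) = 87.000 ms/bit
  a = 399 − 87.000 × 2 = 225.000 ms
Then RT(16) = 225.000 + 87.000 × log₂ 16 = 225.000 + 87.000 × 4 ≈ 573.000 ms.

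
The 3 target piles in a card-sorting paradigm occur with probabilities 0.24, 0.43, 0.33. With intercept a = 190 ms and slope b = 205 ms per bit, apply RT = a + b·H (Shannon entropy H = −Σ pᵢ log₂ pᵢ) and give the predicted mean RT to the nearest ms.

507 ms

Entropy contributions −pᵢ log₂ pᵢ: 0.4941, 0.5236, 0.5278; sum H = 1.5455 bits.
RT = a + bH = 190 + 205·1.5455 = 506.83 ms.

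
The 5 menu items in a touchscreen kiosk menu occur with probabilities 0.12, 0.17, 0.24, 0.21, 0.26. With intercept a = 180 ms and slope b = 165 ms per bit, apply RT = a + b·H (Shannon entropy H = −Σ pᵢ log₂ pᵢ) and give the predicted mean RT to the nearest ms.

555 ms

H = 0.12·log₂(1/0.12) + 0.17·log₂(1/0.17) + 0.24·log₂(1/0.24) + 0.21·log₂(1/0.21) + 0.26·log₂(1/0.26) = 2.2739 bits.
RT = 180 + 165 × 2.2739 = 555.19 ms.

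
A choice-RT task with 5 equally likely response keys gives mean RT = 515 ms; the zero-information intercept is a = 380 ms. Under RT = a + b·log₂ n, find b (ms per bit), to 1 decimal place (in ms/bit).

5 alternatives carry log₂ 5 = 2.3219 bits; the choice cost is 515 − 380 = 135 ms, so b = 135/2.3219 = 58.141 ms/bit.

58.1 ms/bit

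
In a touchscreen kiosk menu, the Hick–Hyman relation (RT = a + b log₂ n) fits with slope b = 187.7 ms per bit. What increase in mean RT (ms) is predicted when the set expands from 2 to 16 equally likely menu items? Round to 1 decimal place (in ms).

Only the slope matters, since a is common to both: ΔRT = b·log₂(n₂/n₁).
log₂(16) − log₂(2) = log₂(16/2) = log₂(8) = 3.
ΔRT = 187.7 × 3.0000 = 563.100 ms.

563.1 ms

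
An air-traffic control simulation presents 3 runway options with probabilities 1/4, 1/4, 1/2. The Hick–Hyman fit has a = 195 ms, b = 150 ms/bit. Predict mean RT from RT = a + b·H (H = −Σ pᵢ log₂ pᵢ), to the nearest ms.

420 ms

Each term −pᵢ log₂ pᵢ: 0.25·2 + 0.25·2 + 0.5·1; summed, H = 1.500 bits.
Mean RT = a + bH = 195 + 150·1.500 = 420.00 ms.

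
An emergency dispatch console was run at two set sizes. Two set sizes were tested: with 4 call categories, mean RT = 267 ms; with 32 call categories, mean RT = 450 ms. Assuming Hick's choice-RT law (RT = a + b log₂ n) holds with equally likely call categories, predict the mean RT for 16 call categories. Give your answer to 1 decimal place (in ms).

389.0 ms

Solve the two-equation system in a and b:
  b = (450 − 267) / (log₂ 32 − log₂ 4) = 183 / (5 − 2) = 61.000 ms/bit
  a = 267 − 61.000 × 2 = 145.000 ms
Then RT(16) = 145.000 + 61.000 × log₂ 16 = 145.000 + 61.000 × 4 ≈ 389.000 ms.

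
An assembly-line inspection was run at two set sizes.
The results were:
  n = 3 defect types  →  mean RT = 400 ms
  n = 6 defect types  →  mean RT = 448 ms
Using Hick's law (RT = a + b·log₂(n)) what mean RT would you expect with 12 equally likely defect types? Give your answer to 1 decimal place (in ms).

496.0 ms

With log₂ n on the abscissa the relation is linear; from the two conditions:
  b = (448 − 400) / (log₂ 6 − log₂ 3) = 48 / (2.5850 − 1.5850) = 48.000 ms/bit
  a = 400 − 48.000 × 1.5850 = 323.922 ms
Then RT(12) = 323.922 + 48.000 × log₂ 12 = 323.922 + 48.000 × 3.5850 ≈ 496.000 ms.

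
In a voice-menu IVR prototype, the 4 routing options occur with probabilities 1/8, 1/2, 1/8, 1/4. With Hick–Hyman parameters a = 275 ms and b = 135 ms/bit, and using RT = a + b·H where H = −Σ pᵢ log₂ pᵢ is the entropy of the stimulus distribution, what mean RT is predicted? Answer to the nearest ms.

H = −Σ pᵢ log₂ pᵢ = 0.125·3 + 0.5·1 + 0.125·3 + 0.25·2 = 1.750 bits.
RT = 275 + 135 × 1.750 = 511.25 ms.

511 ms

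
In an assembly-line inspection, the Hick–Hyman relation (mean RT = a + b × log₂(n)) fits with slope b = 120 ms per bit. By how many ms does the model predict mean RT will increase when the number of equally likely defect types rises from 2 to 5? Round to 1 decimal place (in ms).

Only the slope matters, since a is common to both: ΔRT = b·log₂(n₂/n₁).
log₂(5) − log₂(2) = 2.3219 − 1 = 1.3219.
ΔRT = 120 × 1.3219 = 158.631 ms.

158.6 ms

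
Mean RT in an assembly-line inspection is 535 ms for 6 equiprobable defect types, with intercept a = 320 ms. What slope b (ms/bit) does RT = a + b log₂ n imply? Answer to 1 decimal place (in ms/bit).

log₂(6) = 2.5850 bits.
b = (RT − a)/log₂ n = (535 − 320) / 2.5850 = 83.173 ms/bit.

83.2 ms/bit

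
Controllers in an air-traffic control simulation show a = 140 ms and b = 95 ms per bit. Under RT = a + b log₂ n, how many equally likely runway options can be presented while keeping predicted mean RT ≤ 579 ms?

Information budget: (579 − 140)/95 = 4.6211 bits, so n ≤ 2^4.6211 = 24.608 → at most 24.

24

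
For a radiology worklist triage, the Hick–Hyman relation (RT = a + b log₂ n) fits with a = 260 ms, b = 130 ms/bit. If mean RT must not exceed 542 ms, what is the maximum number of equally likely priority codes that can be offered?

Set 260 + 130·log₂ n ≤ 542 → log₂ n ≤ (542 − 260)/130 = 2.1692.
So n ≤ 2^2.1692 = 4.498; the largest integer n is 4.

4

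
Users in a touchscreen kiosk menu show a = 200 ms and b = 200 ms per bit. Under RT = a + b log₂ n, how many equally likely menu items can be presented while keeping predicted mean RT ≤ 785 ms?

Information budget: (785 − 200)/200 = 2.9250 bits, so n ≤ 2^2.9250 = 7.595 → at most 7.

7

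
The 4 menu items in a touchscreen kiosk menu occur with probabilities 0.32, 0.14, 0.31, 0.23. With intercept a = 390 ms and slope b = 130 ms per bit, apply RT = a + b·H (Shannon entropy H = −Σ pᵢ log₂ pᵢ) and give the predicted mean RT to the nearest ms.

641 ms

Entropy contributions −pᵢ log₂ pᵢ: 0.5260, 0.3971, 0.5238, 0.4877; sum H = 1.9346 bits.
RT = a + bH = 390 + 130·1.9346 = 641.50 ms.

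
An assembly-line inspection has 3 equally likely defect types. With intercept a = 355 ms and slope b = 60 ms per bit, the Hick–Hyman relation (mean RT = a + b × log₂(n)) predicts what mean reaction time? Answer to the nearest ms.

450 ms

log₂(3) = 1.5850 bits, so RT = 355 + 60 × 1.5850 ≈ 450.098 ms.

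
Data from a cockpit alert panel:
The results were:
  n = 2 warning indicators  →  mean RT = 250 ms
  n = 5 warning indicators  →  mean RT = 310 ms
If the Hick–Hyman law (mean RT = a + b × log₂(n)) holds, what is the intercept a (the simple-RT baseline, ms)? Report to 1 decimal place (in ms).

204.6 ms

b = (RT₂ − RT₁)/(log₂ n₂ − log₂ n₁) = (310 − 250)/(2.3219 − 1) = 45.388 ms/bit.
Intercept: a = 250 − 45.388·log₂(2) = 204.612 ms.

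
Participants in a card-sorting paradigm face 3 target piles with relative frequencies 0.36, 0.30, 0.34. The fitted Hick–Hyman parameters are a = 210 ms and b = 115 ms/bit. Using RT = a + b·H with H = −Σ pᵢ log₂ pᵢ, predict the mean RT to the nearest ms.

392 ms

H = 0.36·log₂(1/0.36) + 0.30·log₂(1/0.30) + 0.34·log₂(1/0.34) = 1.5809 bits.
RT = 210 + 115 × 1.5809 = 391.80 ms.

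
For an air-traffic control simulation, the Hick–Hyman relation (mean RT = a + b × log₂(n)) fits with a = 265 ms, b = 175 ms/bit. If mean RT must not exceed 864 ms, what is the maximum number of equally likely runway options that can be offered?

10

Information budget: (864 − 265)/175 = 3.4229 bits, so n ≤ 2^3.4229 = 10.725 → at most 10.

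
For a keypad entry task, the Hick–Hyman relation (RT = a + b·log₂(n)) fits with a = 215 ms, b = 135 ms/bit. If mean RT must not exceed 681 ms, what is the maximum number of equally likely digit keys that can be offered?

10

Information budget: (681 − 215)/135 = 3.4519 bits, so n ≤ 2^3.4519 = 10.942 → at most 10.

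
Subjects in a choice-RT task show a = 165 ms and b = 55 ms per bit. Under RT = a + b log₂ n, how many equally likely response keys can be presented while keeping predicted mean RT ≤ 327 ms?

55·log₂ n ≤ 327 − 165 = 162, giving log₂ n ≤ 2.9455 and n ≤ 7.703. The largest whole number is 7.

7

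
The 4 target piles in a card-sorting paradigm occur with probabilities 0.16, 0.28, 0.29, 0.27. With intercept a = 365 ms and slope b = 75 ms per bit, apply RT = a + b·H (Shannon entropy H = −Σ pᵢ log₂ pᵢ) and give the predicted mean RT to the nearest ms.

512 ms

Entropy contributions −pᵢ log₂ pᵢ: 0.4230, 0.5142, 0.5179, 0.5100; sum H = 1.9652 bits.
RT = a + bH = 365 + 75·1.9652 = 512.39 ms.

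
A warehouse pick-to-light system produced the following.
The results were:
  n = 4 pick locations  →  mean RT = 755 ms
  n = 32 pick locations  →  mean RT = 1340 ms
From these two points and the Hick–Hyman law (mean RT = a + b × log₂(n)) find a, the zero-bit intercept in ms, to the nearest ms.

The slope on a log₂ axis is (1340 − 755) / (5 − 2) = 195 ms/bit.
Intercept: a = 755 − 195·log₂(4) = 365.000 ms.

365 ms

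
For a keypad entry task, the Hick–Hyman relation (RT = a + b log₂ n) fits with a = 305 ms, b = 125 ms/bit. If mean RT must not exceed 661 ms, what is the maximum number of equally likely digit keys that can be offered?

7

Set 305 + 125·log₂ n ≤ 661 → log₂ n ≤ (661 − 305)/125 = 2.8480.
So n ≤ 2^2.8480 = 7.200; the largest integer n is 7.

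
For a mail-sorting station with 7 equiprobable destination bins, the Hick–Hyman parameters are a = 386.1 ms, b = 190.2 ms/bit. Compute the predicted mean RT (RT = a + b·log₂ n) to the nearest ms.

log₂(7) = 2.8074 bits, so RT = 386.1 + 190.2 × 2.8074 ≈ 920.059 ms.

920 ms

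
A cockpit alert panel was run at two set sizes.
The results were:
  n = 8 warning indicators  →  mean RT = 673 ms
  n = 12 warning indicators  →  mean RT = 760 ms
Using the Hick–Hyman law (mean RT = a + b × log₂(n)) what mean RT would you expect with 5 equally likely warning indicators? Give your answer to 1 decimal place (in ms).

572.2 ms

Fit slope and intercept:
  b = (760 − 673) / (log₂ 12 − log₂ 8) = 87 / (3.5850 − 3) = 148.727 ms/bit
  a = 673 − 148.727 × 3 = 226.818 ms
Then RT(5) = 226.818 + 148.727 × log₂ 5 = 226.818 + 148.727 × 2.3219 ≈ 572.152 ms.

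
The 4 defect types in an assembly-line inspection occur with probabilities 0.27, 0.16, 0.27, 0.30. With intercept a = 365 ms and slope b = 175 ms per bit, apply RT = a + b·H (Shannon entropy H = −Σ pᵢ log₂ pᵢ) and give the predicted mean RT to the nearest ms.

H = 0.27·log₂(1/0.27) + 0.16·log₂(1/0.16) + 0.27·log₂(1/0.27) + 0.30·log₂(1/0.30) = 1.9641 bits.
RT = 365 + 175 × 1.9641 = 708.73 ms.

709 ms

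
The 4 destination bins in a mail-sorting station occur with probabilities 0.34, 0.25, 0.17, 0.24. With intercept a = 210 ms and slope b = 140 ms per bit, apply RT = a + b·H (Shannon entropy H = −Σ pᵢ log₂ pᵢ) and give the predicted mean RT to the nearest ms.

484 ms

Entropy contributions −pᵢ log₂ pᵢ: 0.5292, 0.5000, 0.4346, 0.4941; sum H = 1.9579 bits.
RT = a + bH = 210 + 140·1.9579 = 484.11 ms.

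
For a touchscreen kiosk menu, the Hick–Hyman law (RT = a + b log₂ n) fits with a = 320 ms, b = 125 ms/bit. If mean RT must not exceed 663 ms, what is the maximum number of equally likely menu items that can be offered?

Set 320 + 125·log₂ n ≤ 663 → log₂ n ≤ (663 − 320)/125 = 2.7440.
So n ≤ 2^2.7440 = 6.699; the largest integer n is 6.

6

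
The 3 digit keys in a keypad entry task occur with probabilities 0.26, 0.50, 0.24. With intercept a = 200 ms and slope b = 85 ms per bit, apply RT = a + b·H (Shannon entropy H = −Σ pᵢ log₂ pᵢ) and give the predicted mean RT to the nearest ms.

327 ms

Entropy contributions −pᵢ log₂ pᵢ: 0.5053, 0.5000, 0.4941; sum H = 1.4994 bits.
RT = a + bH = 200 + 85·1.4994 = 327.45 ms.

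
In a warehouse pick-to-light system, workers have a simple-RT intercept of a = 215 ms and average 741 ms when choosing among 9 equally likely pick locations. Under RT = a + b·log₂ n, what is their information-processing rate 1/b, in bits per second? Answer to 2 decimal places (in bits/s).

b = (741 − 215)/log₂ 9 = 526/3.1699 = 165.935 ms per bit = 0.16593 s/bit; the reciprocal is 6.026 bits/s.

6.03 bits/s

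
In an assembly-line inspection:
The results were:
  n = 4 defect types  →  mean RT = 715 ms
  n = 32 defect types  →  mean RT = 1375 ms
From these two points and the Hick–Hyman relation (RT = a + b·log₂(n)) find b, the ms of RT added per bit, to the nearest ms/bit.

220 ms/bit

b = (RT₂ − RT₁)/(log₂ n₂ − log₂ n₁) = (1375 − 715)/(5 − 2) = 220 ms/bit.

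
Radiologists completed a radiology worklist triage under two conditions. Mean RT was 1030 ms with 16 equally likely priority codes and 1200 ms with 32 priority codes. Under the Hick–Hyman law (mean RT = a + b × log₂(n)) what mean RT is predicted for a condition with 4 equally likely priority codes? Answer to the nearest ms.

Solve the two-equation system in a and b:
  b = (1200 − 1030) / (log₂ 32 − log₂ 16) = 170 / (5 − 4) = 170 ms/bit
  a = 1030 − 170 × 4 = 350 ms
Then RT(4) = 350 + 170 × log₂ 4 = 350 + 170 × 2 ≈ 690.000 ms.

690 ms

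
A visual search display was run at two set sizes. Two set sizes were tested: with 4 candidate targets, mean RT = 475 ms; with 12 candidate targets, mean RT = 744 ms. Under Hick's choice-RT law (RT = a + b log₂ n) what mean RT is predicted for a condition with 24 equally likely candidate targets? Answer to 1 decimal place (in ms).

Solve the two-equation system in a and b:
  b = (744 − 475) / (log₂ 12 − log₂ 4) = 269 / (3.5850 − 2) = 169.720 ms/bit
  a = 475 − 169.720 × 2 = 135.560 ms
Then RT(24) = 135.560 + 169.720 × log₂ 24 = 135.560 + 169.720 × 4.5850 ≈ 913.720 ms.

913.7 ms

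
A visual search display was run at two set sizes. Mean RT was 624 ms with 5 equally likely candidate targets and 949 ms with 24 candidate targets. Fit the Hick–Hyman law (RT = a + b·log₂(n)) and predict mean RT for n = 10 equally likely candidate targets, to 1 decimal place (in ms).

767.6 ms

Solve the two-equation system in a and b:
  b = (949 − 624) / (log₂ 24 − log₂ 5) = 325 / (4.5850 − 2.3219) = 143.612 ms/bit
  a = 624 − 143.612 × 2.3219 = 290.542 ms
Then RT(10) = 290.542 + 143.612 × log₂ 10 = 290.542 + 143.612 × 3.3219 ≈ 767.612 ms.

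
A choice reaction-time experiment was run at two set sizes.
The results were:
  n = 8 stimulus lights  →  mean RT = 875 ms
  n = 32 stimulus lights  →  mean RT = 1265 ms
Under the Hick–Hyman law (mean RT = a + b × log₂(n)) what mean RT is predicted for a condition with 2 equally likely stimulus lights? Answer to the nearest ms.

Fit slope and intercept:
  b = (1265 − 875) / (log₂ 32 − log₂ 8) = 390 / (5 − 3) = 195 ms/bit
  a = 875 − 195 × 3 = 290 ms
Then RT(2) = 290 + 195 × log₂ 2 = 290 + 195 × 1 ≈ 485.000 ms.

485 ms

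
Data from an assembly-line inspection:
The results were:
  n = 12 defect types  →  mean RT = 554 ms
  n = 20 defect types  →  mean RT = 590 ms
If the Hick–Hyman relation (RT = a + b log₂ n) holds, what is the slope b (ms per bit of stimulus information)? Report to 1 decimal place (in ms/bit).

b = (RT₂ − RT₁)/(log₂ n₂ − log₂ n₁) = (590 − 554)/(4.3219 − 3.5850) = 48.849 ms/bit.

48.8 ms/bit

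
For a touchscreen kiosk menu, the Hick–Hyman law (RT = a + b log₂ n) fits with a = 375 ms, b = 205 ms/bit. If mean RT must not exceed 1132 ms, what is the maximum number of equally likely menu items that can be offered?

Information budget: (1132 − 375)/205 = 3.6927 bits, so n ≤ 2^3.6927 = 12.930 → at most 12.

12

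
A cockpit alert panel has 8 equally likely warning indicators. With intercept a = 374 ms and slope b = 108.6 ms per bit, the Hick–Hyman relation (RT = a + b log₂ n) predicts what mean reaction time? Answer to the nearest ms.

700 ms

log₂(8) = 3 bits, so RT = 374 + 108.6 × 3 ≈ 699.800 ms.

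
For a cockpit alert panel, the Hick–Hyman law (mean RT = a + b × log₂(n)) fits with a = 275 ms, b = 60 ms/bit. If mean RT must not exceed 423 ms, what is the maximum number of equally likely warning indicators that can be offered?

5

60·log₂ n ≤ 423 − 275 = 148, giving log₂ n ≤ 2.4667 and n ≤ 5.528. The largest whole number is 5.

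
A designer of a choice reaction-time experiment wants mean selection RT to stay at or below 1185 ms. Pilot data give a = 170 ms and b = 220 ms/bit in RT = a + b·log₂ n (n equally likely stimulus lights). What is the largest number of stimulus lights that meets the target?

Set 170 + 220·log₂ n ≤ 1185 → log₂ n ≤ (1185 − 170)/220 = 4.6136.
So n ≤ 2^4.6136 = 24.482; the largest integer n is 24.

24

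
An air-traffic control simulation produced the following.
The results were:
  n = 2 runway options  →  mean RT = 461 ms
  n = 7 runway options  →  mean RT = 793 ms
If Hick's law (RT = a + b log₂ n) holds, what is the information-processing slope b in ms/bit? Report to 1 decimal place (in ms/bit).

183.7 ms/bit

Slope: b = (793 − 461) / (log₂ 7 − log₂ 2) = 332/1.8074 = 183.694 ms/bit.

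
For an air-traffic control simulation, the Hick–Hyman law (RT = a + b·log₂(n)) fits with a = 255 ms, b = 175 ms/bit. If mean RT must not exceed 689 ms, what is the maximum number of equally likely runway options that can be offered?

Set 255 + 175·log₂ n ≤ 689 → log₂ n ≤ (689 − 255)/175 = 2.4800.
So n ≤ 2^2.4800 = 5.579; the largest integer n is 5.

5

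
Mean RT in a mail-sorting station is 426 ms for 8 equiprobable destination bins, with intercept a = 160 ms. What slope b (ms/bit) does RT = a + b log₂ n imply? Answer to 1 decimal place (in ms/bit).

8 alternatives carry log₂ 8 = 3 bits; the choice cost is 426 − 160 = 266 ms, so b = 266/3 = 88.667 ms/bit.

88.7 ms/bit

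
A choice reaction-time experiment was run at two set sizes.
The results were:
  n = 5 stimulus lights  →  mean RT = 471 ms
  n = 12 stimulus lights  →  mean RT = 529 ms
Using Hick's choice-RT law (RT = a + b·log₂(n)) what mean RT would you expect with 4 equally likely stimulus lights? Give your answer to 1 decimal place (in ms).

RT is linear in log₂ n, so two points fix the line:
  b = (529 − 471) / (log₂ 12 − log₂ 5) = 58 / (3.5850 − 2.3219) = 45.921 ms/bit
  a = 471 − 45.921 × 2.3219 = 364.374 ms
Then RT(4) = 364.374 + 45.921 × log₂ 4 = 364.374 + 45.921 × 2 ≈ 456.217 ms.

456.2 ms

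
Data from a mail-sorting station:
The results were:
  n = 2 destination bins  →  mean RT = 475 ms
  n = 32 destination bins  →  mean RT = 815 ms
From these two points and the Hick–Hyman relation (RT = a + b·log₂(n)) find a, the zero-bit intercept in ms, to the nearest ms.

Slope: b = (815 − 475) / (log₂ 32 − log₂ 2) = 340/4.0000 = 85 ms/bit.
a = RT₁ − b·log₂ n₁ = 475 − 85 × 1 = 390.000 ms.

390 ms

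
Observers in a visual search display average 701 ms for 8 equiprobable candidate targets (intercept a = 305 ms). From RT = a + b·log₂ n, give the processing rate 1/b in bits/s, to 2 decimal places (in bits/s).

7.58 bits/s

Choice component = 701 − 305 = 396 ms over log₂(8) = 3 bits.
b = 396 / 3 = 132.000 ms/bit, so 1/b = 7.576 bits/s.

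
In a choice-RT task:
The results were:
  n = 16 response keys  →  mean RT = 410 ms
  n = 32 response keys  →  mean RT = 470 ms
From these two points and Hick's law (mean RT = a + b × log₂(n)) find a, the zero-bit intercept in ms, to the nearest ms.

170 ms

Slope: b = (470 − 410) / (log₂ 32 − log₂ 16) = 60/1.0000 = 60 ms/bit.
a = RT₁ − b·log₂ n₁ = 410 − 60 × 4 = 170.000 ms.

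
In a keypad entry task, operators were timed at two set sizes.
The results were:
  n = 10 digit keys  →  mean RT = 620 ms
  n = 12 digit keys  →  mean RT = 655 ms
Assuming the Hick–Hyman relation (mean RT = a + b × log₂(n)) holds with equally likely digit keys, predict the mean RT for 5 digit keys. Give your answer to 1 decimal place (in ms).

486.9 ms

Solve the two-equation system in a and b:
  b = (655 − 620) / (log₂ 12 − log₂ 10) = 35 / (3.5850 − 3.3219) = 133.062 ms/bit
  a = 620 − 133.062 × 3.3219 = 177.976 ms
Then RT(5) = 177.976 + 133.062 × log₂ 5 = 177.976 + 133.062 × 2.3219 ≈ 486.938 ms.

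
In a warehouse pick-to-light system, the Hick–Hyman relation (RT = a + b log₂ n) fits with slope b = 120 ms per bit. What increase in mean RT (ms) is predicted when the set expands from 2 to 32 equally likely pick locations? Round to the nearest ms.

The intercept a cancels: ΔRT = b·(log₂ n₂ − log₂ n₁) = b·log₂(n₂/n₁).
log₂(32) − log₂(2) = log₂(32/2) = log₂(16) = 4.
ΔRT = 120 × 4.0000 = 480.000 ms.

480 ms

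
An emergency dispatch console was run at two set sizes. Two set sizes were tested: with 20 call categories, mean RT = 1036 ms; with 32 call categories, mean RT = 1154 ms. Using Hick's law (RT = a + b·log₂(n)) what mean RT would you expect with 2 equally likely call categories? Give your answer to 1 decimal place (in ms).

RT is linear in log₂ n, so two points fix the line:
  b = (1154 − 1036) / (log₂ 32 − log₂ 20) = 118 / (5 − 4.3219) = 174.023 ms/bit
  a = 1036 − 174.023 × 4.3219 = 283.886 ms
Then RT(2) = 283.886 + 174.023 × log₂ 2 = 283.886 + 174.023 × 1 ≈ 457.909 ms.

457.9 ms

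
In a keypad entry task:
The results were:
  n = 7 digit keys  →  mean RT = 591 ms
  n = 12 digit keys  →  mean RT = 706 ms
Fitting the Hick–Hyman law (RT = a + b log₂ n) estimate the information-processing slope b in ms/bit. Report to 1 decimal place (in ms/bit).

The slope on a log₂ axis is (706 − 591) / (3.5850 − 2.8074) = 147.890 ms/bit.

147.9 ms/bit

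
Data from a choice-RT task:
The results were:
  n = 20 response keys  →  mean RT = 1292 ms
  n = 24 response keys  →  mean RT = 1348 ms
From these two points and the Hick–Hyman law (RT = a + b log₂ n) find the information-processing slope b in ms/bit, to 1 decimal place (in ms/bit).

The slope on a log₂ axis is (1348 − 1292) / (4.5850 − 4.3219) = 212.900 ms/bit.

212.9 ms/bit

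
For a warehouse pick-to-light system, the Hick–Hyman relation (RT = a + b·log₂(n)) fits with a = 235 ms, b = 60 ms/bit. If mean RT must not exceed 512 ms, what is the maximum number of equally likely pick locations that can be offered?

Set 235 + 60·log₂ n ≤ 512 → log₂ n ≤ (512 − 235)/60 = 4.6167.
So n ≤ 2^4.6167 = 24.533; the largest integer n is 24.

24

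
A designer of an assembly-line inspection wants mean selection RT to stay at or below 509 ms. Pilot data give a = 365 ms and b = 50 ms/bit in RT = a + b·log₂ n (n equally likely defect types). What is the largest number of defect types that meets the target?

7

Information budget: (509 − 365)/50 = 2.8800 bits, so n ≤ 2^2.8800 = 7.362 → at most 7.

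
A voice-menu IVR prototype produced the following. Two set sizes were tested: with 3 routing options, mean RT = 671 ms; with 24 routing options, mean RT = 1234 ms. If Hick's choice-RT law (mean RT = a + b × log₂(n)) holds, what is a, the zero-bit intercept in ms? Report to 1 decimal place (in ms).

The slope on a log₂ axis is (1234 − 671) / (4.5850 − 1.5850) = 187.667 ms/bit.
a = RT₁ − b·log₂ n₁ = 671 − 187.667 × 1.5850 = 373.555 ms.

373.6 ms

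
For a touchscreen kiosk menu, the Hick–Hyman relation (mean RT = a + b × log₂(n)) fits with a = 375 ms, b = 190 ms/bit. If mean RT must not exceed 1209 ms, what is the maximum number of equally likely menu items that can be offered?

190·log₂ n ≤ 1209 − 375 = 834, giving log₂ n ≤ 4.3895 and n ≤ 20.959. The largest whole number is 20.

20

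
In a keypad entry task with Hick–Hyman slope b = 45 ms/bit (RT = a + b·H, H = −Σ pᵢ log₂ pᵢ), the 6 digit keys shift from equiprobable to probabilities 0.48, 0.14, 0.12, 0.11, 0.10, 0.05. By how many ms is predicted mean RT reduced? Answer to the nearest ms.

19 ms

Equiprobable entropy H₀ = log₂ 6 = 2.5850 bits.
Skewed entropy H = −Σ pᵢ log₂ pᵢ = 2.1710 bits.
ΔRT = b·(H₀ − H) = 45 × 0.4139 = 18.63 ms.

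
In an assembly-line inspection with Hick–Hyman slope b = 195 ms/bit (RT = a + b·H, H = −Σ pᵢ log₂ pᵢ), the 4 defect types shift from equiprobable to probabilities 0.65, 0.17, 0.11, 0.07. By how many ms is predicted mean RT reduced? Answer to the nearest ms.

The RT saving is b·ΔH. Equiprobable H₀ = log₂(4) = 2.0000 bits; with the given probabilities H = 1.4574 bits.
b·(H₀ − H) = 195 × (2.0000 − 1.4574) = 105.81 ms.

106 ms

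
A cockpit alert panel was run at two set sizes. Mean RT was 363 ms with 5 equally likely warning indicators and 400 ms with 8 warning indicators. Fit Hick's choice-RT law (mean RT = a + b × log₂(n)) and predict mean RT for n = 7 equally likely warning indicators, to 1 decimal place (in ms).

389.5 ms

With log₂ n on the abscissa the relation is linear; from the two conditions:
  b = (400 − 363) / (log₂ 8 − log₂ 5) = 37 / (3 − 2.3219) = 54.566 ms/bit
  a = 363 − 54.566 × 2.3219 = 236.301 ms
Then RT(7) = 236.301 + 54.566 × log₂ 7 = 236.301 + 54.566 × 2.8074 ≈ 389.488 ms.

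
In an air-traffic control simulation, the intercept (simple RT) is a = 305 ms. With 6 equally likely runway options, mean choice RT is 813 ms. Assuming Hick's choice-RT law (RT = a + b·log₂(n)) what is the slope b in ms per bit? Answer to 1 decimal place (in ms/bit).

6 alternatives carry log₂ 6 = 2.5850 bits; the choice cost is 813 − 305 = 508 ms, so b = 508/2.5850 = 196.521 ms/bit.

196.5 ms/bit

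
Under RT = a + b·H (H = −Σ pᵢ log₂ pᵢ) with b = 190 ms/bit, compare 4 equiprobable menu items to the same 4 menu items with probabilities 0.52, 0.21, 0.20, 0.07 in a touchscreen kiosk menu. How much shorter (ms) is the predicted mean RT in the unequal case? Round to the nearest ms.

Equiprobable entropy H₀ = log₂ 4 = 2.0000 bits.
Skewed entropy H = −Σ pᵢ log₂ pᵢ = 1.6963 bits.
ΔRT = b·(H₀ − H) = 190 × 0.3037 = 57.70 ms.

58 ms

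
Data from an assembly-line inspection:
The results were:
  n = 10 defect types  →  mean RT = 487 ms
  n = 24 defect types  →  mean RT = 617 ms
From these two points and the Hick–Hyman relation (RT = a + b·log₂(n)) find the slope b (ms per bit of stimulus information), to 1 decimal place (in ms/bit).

Slope: b = (617 − 487) / (log₂ 24 − log₂ 10) = 130/1.2630 = 102.927 ms/bit.

102.9 ms/bit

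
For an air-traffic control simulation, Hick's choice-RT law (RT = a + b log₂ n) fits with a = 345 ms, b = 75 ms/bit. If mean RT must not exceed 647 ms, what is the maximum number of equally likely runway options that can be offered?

75·log₂ n ≤ 647 − 345 = 302, giving log₂ n ≤ 4.0267 and n ≤ 16.298. The largest whole number is 16.

16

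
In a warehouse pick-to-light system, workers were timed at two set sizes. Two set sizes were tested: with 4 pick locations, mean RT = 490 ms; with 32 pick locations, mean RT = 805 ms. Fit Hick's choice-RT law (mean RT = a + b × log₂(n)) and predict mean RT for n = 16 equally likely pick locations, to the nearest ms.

700 ms

Fit slope and intercept:
  b = (805 − 490) / (log₂ 32 − log₂ 4) = 315 / (5 − 2) = 105 ms/bit
  a = 490 − 105 × 2 = 280 ms
Then RT(16) = 280 + 105 × log₂ 16 = 280 + 105 × 4 ≈ 700.000 ms.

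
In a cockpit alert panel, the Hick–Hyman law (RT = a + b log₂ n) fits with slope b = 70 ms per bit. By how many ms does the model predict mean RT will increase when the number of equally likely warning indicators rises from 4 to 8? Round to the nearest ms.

70 ms

Only the slope matters, since a is common to both: ΔRT = b·log₂(n₂/n₁).
log₂(8) − log₂(4) = log₂(8/4) = log₂(2) = 1.
ΔRT = 70 × 1.0000 = 70.000 ms.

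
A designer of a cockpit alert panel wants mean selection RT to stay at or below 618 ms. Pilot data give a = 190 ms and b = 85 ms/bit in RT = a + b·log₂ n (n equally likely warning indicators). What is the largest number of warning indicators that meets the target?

32

Set 190 + 85·log₂ n ≤ 618 → log₂ n ≤ (618 − 190)/85 = 5.0353.
So n ≤ 2^5.0353 = 32.793; the largest integer n is 32.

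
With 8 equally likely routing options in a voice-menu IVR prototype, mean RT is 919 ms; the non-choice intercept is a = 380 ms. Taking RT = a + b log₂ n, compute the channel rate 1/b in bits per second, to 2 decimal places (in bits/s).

5.57 bits/s

Choice component = 919 − 380 = 539 ms over log₂(8) = 3 bits.
b = 539 / 3 = 179.667 ms/bit, so 1/b = 5.566 bits/s.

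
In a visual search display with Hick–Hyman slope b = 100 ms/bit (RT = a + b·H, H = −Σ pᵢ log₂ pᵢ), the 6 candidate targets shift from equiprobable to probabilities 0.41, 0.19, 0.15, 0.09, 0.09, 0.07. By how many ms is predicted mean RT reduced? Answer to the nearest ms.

30 ms

Equiprobable entropy H₀ = log₂ 6 = 2.5850 bits.
Skewed entropy H = −Σ pᵢ log₂ pᵢ = 2.2870 bits.
ΔRT = b·(H₀ − H) = 100 × 0.2979 = 29.79 ms.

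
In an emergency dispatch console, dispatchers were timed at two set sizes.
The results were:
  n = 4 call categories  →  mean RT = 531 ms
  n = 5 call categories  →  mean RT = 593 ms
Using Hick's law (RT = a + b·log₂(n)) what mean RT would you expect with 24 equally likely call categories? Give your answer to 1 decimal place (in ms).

With log₂ n on the abscissa the relation is linear; from the two conditions:
  b = (593 − 531) / (log₂ 5 − log₂ 4) = 62 / (2.3219 − 2) = 192.590 ms/bit
  a = 531 − 192.590 × 2 = 145.821 ms
Then RT(24) = 145.821 + 192.590 × log₂ 24 = 145.821 + 192.590 × 4.5850 ≈ 1028.837 ms.

1028.8 ms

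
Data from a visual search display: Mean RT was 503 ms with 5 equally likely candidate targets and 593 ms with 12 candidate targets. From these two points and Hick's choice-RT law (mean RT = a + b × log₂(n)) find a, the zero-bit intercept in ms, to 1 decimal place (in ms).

Slope: b = (593 − 503) / (log₂ 12 − log₂ 5) = 90/1.2630 = 71.257 ms/bit.
a = RT₁ − b·log₂ n₁ = 503 − 71.257 × 2.3219 = 337.546 ms.

337.5 ms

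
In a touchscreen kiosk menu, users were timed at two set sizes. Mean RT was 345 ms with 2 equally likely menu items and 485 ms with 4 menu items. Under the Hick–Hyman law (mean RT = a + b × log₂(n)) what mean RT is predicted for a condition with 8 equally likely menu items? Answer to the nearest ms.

625 ms

Fit slope and intercept:
  b = (485 − 345) / (log₂ 4 − log₂ 2) = 140 / (2 − 1) = 140 ms/bit
  a = 345 − 140 × 1 = 205 ms
Then RT(8) = 205 + 140 × log₂ 8 = 205 + 140 × 3 ≈ 625.000 ms.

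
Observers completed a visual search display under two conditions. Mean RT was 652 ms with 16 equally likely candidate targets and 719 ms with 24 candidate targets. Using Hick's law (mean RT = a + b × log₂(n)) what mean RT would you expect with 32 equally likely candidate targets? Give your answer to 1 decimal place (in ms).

766.5 ms

RT is linear in log₂ n, so two points fix the line:
  b = (719 − 652) / (log₂ 24 − log₂ 16) = 67 / (4.5850 − 4) = 114.537 ms/bit
  a = 652 − 114.537 × 4 = 193.851 ms
Then RT(32) = 193.851 + 114.537 × log₂ 32 = 193.851 + 114.537 × 5 ≈ 766.537 ms.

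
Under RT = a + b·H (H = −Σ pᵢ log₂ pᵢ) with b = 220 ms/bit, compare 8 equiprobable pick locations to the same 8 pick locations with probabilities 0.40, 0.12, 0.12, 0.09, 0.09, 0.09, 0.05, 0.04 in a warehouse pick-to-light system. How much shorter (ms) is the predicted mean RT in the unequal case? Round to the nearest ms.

87 ms

Equiprobable entropy H₀ = log₂ 8 = 3.0000 bits.
Skewed entropy H = −Σ pᵢ log₂ pᵢ = 2.6027 bits.
ΔRT = b·(H₀ − H) = 220 × 0.3973 = 87.40 ms.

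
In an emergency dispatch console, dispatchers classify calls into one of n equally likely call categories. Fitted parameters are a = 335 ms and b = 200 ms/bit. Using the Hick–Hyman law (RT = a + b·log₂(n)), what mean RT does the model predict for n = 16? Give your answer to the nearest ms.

1135 ms

log₂(16) = 4 bits, so RT = 335 + 200 × 4 ≈ 1135.000 ms.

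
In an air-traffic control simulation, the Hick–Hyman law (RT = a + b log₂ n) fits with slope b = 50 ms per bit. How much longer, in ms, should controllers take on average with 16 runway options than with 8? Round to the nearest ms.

50 ms

Only the slope matters, since a is common to both: ΔRT = b·log₂(n₂/n₁).
log₂(16) − log₂(8) = log₂(16/8) = log₂(2) = 1.
ΔRT = 50 × 1.0000 = 50.000 ms.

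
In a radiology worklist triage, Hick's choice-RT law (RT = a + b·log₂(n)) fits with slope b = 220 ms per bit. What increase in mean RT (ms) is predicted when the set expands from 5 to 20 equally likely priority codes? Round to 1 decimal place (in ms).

The intercept a cancels: ΔRT = b·(log₂ n₂ − log₂ n₁) = b·log₂(n₂/n₁).
log₂(20) − log₂(5) = log₂(20/5) = log₂(4) = 2.
ΔRT = 220 × 2.0000 = 440.000 ms.

440.0 ms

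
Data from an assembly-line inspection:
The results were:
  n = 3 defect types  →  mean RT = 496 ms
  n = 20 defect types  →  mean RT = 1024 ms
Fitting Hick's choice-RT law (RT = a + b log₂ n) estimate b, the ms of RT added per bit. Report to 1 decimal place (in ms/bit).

192.9 ms/bit

Slope: b = (1024 − 496) / (log₂ 20 − log₂ 3) = 528/2.7370 = 192.914 ms/bit.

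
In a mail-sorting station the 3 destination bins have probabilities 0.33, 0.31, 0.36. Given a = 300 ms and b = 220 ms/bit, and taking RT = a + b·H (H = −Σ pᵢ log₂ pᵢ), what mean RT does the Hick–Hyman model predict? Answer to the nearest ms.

648 ms

H = 0.33·log₂(1/0.33) + 0.31·log₂(1/0.31) + 0.36·log₂(1/0.36) = 1.5822 bits.
RT = 300 + 220 × 1.5822 = 648.09 ms.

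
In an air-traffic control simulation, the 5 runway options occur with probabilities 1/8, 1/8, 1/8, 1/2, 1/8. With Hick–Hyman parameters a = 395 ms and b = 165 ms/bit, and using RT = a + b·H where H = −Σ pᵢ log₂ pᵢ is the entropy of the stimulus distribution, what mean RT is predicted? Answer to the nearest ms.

725 ms

H = −Σ pᵢ log₂ pᵢ = 0.125·3 + 0.125·3 + 0.125·3 + 0.5·1 + 0.125·3 = 2.000 bits.
RT = 395 + 165 × 2.000 = 725.00 ms.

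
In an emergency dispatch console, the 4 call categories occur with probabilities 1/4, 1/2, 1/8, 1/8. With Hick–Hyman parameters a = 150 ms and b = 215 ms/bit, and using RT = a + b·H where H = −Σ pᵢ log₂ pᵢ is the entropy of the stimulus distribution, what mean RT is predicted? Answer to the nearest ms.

Each term −pᵢ log₂ pᵢ: 0.25·2 + 0.5·1 + 0.125·3 + 0.125·3; summed, H = 1.750 bits.
Mean RT = a + bH = 150 + 215·1.750 = 526.25 ms.

526 ms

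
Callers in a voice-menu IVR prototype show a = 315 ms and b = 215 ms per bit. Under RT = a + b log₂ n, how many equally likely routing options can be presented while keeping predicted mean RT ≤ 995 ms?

8

215·log₂ n ≤ 995 − 315 = 680, giving log₂ n ≤ 3.1628 and n ≤ 8.956. The largest whole number is 8.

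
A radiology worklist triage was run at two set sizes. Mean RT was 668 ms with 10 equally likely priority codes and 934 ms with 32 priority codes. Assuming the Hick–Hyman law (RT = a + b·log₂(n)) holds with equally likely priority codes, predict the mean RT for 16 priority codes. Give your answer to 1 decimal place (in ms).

775.5 ms

With log₂ n on the abscissa the relation is linear; from the two conditions:
  b = (934 − 668) / (log₂ 32 − log₂ 10) = 266 / (5 − 3.3219) = 158.515 ms/bit
  a = 668 − 158.515 × 3.3219 = 141.424 ms
Then RT(16) = 141.424 + 158.515 × log₂ 16 = 141.424 + 158.515 × 4 ≈ 775.485 ms.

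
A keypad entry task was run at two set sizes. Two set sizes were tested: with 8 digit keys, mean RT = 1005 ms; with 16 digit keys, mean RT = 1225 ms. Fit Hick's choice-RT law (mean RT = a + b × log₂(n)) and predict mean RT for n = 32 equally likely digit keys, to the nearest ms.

With log₂ n on the abscissa the relation is linear; from the two conditions:
  b = (1225 − 1005) / (log₂ 16 − log₂ 8) = 220 / (4 − 3) = 220 ms/bit
  a = 1005 − 220 × 3 = 345 ms
Then RT(32) = 345 + 220 × log₂ 32 = 345 + 220 × 5 ≈ 1445.000 ms.

1445 ms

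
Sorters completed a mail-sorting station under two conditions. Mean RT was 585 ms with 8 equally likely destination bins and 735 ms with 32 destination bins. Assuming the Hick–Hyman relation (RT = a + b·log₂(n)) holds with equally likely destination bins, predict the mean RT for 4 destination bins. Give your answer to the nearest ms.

510 ms

Fit slope and intercept:
  b = (735 − 585) / (log₂ 32 − log₂ 8) = 150 / (5 − 3) = 75 ms/bit
  a = 585 − 75 × 3 = 360 ms
Then RT(4) = 360 + 75 × log₂ 4 = 360 + 75 × 2 ≈ 510.000 ms.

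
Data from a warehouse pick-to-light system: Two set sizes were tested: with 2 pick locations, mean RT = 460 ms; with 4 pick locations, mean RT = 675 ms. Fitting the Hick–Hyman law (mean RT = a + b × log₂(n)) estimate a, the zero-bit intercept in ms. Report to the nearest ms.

245 ms

b = (RT₂ − RT₁)/(log₂ n₂ − log₂ n₁) = (675 − 460)/(2 − 1) = 215 ms/bit.
a = RT₁ − b·log₂ n₁ = 460 − 215 × 1 = 245.000 ms.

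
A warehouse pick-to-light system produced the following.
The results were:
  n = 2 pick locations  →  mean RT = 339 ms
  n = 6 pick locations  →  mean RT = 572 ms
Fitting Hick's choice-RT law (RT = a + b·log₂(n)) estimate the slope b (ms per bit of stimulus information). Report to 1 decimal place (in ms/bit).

147.0 ms/bit

The slope on a log₂ axis is (572 − 339) / (2.5850 − 1) = 147.007 ms/bit.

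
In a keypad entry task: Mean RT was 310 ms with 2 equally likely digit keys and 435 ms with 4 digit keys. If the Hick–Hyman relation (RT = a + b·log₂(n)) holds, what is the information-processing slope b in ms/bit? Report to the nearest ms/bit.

125 ms/bit

Slope: b = (435 − 310) / (log₂ 4 − log₂ 2) = 125/1.0000 = 125 ms/bit.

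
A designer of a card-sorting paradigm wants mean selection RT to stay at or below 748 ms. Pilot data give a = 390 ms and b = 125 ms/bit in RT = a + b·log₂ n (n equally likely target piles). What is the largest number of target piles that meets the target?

7

Set 390 + 125·log₂ n ≤ 748 → log₂ n ≤ (748 − 390)/125 = 2.8640.
So n ≤ 2^2.8640 = 7.280; the largest integer n is 7.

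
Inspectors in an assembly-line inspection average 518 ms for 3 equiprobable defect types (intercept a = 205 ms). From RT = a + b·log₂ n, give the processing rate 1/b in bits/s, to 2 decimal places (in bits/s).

5.06 bits/s

Choice component = 518 − 205 = 313 ms over log₂(3) = 1.5850 bits.
b = 313 / 1.5850 = 197.481 ms/bit, so 1/b = 5.064 bits/s.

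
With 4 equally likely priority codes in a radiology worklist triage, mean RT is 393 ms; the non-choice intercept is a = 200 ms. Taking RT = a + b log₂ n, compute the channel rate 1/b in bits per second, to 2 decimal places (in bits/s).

10.36 bits/s

b = (393 − 200)/log₂ 4 = 193/2 = 96.500 ms per bit = 0.09650 s/bit; the reciprocal is 10.363 bits/s.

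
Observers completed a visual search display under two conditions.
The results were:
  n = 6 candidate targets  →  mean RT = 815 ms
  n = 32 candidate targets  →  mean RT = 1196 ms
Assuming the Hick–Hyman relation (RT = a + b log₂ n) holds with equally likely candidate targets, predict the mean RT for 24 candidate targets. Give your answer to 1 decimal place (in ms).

RT is linear in log₂ n, so two points fix the line:
  b = (1196 − 815) / (log₂ 32 − log₂ 6) = 381 / (5 − 2.5850) = 157.762 ms/bit
  a = 815 − 157.762 × 2.5850 = 407.192 ms
Then RT(24) = 407.192 + 157.762 × log₂ 24 = 407.192 + 157.762 × 4.5850 ≈ 1130.523 ms.

1130.5 ms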